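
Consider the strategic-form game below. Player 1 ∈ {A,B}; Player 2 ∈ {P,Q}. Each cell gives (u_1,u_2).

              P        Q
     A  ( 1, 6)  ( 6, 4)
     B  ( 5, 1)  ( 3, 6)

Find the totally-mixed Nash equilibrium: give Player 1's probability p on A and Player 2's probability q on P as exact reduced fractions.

(p,q) = (5/7, 3/7)

P1 indiff ⇒ q·1+(1-q)·6 = q·5+(1-q)·3 ⇒ q(-4) = (1-q)(-3) ⇒ q = 3/7
P2 indiff ⇒ p·6+(1-p)·1 = p·4+(1-p)·6 ⇒ p(2) = (1-p)(5) ⇒ p = 5/7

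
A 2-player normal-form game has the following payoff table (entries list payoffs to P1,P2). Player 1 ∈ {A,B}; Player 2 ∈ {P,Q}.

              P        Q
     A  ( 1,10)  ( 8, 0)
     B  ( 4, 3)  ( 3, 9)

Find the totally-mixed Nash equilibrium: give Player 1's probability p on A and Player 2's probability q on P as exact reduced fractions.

P1 mixes 3/8 on A; P2 mixes 5/8 on P

P1 indiff ⇒ q·1+(1-q)·8 = q·4+(1-q)·3 ⇒ q(-3) = (1-q)(-5) ⇒ q = 5/8
P2 indiff ⇒ p·10+(1-p)·3 = p·0+(1-p)·9 ⇒ p(10) = (1-p)(6) ⇒ p = 3/8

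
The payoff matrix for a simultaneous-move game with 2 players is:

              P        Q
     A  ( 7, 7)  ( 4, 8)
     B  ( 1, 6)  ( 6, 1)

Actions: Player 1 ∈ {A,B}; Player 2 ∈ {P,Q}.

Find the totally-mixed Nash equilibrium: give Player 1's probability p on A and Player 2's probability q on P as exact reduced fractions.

P1 indiff ⇒ q·7+(1-q)·4 = q·1+(1-q)·6 ⇒ q(6) = (1-q)(2) ⇒ q = 1/4
P2 indiff ⇒ p·7+(1-p)·6 = p·8+(1-p)·1 ⇒ p(-1) = (1-p)(-5) ⇒ p = 5/6

(p,q) = (5/6, 1/4)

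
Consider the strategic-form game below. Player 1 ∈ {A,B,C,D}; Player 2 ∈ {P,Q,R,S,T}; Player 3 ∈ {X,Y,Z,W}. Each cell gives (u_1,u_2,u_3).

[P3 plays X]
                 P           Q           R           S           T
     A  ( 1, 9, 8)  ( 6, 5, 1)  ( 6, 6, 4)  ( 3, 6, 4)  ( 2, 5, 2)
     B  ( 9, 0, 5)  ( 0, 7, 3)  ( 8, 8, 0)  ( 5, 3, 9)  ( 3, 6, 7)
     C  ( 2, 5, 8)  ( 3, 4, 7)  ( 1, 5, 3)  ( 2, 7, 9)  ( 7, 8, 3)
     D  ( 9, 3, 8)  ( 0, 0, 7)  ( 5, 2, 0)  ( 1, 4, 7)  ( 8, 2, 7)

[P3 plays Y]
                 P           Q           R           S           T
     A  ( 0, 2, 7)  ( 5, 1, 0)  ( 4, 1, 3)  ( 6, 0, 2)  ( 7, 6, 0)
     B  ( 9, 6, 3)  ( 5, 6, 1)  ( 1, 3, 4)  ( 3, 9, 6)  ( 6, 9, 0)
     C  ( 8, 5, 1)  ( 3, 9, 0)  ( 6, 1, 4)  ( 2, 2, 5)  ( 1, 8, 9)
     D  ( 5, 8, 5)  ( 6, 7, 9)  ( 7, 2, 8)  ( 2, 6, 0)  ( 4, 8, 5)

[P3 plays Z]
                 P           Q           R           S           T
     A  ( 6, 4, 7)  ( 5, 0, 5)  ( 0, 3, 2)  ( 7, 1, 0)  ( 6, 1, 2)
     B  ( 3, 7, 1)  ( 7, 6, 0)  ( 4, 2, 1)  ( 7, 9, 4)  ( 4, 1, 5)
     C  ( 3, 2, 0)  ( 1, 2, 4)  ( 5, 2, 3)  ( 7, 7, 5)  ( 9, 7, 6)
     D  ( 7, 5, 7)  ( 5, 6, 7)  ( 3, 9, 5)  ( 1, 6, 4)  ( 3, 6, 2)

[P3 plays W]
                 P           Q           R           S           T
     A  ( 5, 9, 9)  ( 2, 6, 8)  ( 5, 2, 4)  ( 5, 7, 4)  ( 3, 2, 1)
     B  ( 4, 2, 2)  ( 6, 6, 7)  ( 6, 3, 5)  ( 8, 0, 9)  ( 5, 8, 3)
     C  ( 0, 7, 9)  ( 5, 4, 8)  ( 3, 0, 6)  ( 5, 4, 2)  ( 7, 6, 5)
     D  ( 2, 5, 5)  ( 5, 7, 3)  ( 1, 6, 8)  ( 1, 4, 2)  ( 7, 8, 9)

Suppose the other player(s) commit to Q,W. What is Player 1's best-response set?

u_1(A vs Q,W) = 2
u_1(B vs Q,W) = 6
u_1(C vs Q,W) = 5
u_1(D vs Q,W) = 5
max payoff 6 at {B}

argmax u_1 = {B}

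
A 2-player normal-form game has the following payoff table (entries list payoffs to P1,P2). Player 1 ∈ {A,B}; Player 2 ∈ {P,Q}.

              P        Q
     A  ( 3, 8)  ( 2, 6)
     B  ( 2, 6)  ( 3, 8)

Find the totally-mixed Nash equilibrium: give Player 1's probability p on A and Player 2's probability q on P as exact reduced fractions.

P1 indiff ⇒ q·3+(1-q)·2 = q·2+(1-q)·3 ⇒ q(1) = (1-q)(1) ⇒ q = 1/2
P2 indiff ⇒ p·8+(1-p)·6 = p·6+(1-p)·8 ⇒ p(2) = (1-p)(2) ⇒ p = 1/2

p=1/2, q=1/2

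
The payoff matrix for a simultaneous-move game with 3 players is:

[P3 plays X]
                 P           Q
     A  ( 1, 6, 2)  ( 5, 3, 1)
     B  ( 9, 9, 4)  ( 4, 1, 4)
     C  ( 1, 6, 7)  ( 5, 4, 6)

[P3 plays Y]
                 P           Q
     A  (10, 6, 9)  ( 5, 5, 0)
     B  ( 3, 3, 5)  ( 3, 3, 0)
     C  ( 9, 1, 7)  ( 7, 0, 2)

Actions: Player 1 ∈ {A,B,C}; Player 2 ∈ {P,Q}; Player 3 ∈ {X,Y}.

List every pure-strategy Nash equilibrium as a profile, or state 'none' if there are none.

Nash profiles: (A,P,Y)

(A,P,X): not NE [P1→B gives 9>1; P3→Y gives 9>2]
(A,P,Y): NE
(A,Q,X): not NE [P2→P gives 6>3]
(A,Q,Y): not NE [P1→C gives 7>5; P2→P gives 6>5; P3→X gives 1>0]
(B,P,X): not NE [P3→Y gives 5>4]
(B,P,Y): not NE [P1→A gives 10>3]
(B,Q,X): not NE [P1→C gives 5>4; P2→P gives 9>1]
(B,Q,Y): not NE [P1→C gives 7>3; P3→X gives 4>0]
(C,P,X): not NE [P1→B gives 9>1]
(C,P,Y): not NE [P1→A gives 10>9]
(C,Q,X): not NE [P2→P gives 6>4]
(C,Q,Y): not NE [P2→P gives 1>0; P3→X gives 6>2]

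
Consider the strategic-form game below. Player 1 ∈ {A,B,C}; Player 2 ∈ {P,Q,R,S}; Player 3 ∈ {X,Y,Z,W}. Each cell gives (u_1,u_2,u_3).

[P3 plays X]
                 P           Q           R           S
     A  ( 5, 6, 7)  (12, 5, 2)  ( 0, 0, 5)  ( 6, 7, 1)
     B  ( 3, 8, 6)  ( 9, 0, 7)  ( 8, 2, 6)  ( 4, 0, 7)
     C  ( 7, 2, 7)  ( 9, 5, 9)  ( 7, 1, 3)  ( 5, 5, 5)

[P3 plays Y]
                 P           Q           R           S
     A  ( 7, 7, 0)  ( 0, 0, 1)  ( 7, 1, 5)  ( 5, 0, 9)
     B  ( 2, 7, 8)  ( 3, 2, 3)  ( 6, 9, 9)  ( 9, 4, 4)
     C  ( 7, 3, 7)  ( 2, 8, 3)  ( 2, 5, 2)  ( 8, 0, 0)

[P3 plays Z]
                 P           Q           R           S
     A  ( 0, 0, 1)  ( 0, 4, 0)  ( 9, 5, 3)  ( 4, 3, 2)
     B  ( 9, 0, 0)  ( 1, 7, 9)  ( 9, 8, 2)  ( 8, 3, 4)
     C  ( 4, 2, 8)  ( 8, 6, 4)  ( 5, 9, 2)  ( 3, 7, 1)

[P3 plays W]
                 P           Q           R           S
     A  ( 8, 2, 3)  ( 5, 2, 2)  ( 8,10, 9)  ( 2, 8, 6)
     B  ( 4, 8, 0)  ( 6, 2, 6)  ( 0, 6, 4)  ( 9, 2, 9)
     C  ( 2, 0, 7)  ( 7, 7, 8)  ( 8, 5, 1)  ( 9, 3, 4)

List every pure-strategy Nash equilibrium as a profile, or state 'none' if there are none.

(A,P,X): not NE [P1→C gives 7>5; P2→S gives 7>6]
(A,P,Y): not NE [P3→X gives 7>0]
(A,P,Z): not NE [P1→B gives 9>0; P2→R gives 5>0; P3→X gives 7>1]
(A,P,W): not NE [P2→R gives 10>2; P3→X gives 7>3]
(A,Q,X): not NE [P2→S gives 7>5]
(A,Q,Y): not NE [P1→B gives 3>0; P2→P gives 7>0; P3→W gives 2>1]
(A,Q,Z): not NE [P1→C gives 8>0; P2→R gives 5>4; P3→W gives 2>0]
(A,Q,W): not NE [P1→C gives 7>5; P2→R gives 10>2]
(A,R,X): not NE [P1→B gives 8>0; P2→S gives 7>0; P3→W gives 9>5]
(A,R,Y): not NE [P2→P gives 7>1; P3→W gives 9>5]
(A,R,Z): not NE [P3→W gives 9>3]
(A,R,W): NE
(A,S,X): not NE [P3→Y gives 9>1]
(A,S,Y): not NE [P1→B gives 9>5; P2→P gives 7>0]
(A,S,Z): not NE [P1→B gives 8>4; P2→R gives 5>3; P3→Y gives 9>2]
(A,S,W): not NE [P1→C gives 9>2; P2→R gives 10>8; P3→Y gives 9>6]
(B,P,X): not NE [P1→C gives 7>3; P3→Y gives 8>6]
(B,P,Y): not NE [P1→C gives 7>2; P2→R gives 9>7]
(B,P,Z): not NE [P2→R gives 8>0; P3→Y gives 8>0]
(B,P,W): not NE [P1→A gives 8>4; P3→Y gives 8>0]
(B,Q,X): not NE [P1→A gives 12>9; P2→P gives 8>0; P3→Z gives 9>7]
(B,Q,Y): not NE [P2→R gives 9>2; P3→Z gives 9>3]
(B,Q,Z): not NE [P1→C gives 8>1; P2→R gives 8>7]
(B,Q,W): not NE [P1→C gives 7>6; P2→P gives 8>2; P3→Z gives 9>6]
(B,R,X): not NE [P2→P gives 8>2; P3→Y gives 9>6]
(B,R,Y): not NE [P1→A gives 7>6]
(B,R,Z): not NE [P3→Y gives 9>2]
(B,R,W): not NE [P1→C gives 8>0; P2→P gives 8>6; P3→Y gives 9>4]
(B,S,X): not NE [P1→A gives 6>4; P2→P gives 8>0; P3→W gives 9>7]
(B,S,Y): not NE [P2→R gives 9>4; P3→W gives 9>4]
(B,S,Z): not NE [P2→R gives 8>3; P3→W gives 9>4]
(B,S,W): not NE [P2→P gives 8>2]
(C,P,X): not NE [P2→S gives 5>2; P3→Z gives 8>7]
(C,P,Y): not NE [P2→Q gives 8>3; P3→Z gives 8>7]
(C,P,Z): not NE [P1→B gives 9>4; P2→R gives 9>2]
(C,P,W): not NE [P1→A gives 8>2; P2→Q gives 7>0; P3→Z gives 8>7]
(C,Q,X): not NE [P1→A gives 12>9]
(C,Q,Y): not NE [P1→B gives 3>2; P3→X gives 9>3]
(C,Q,Z): not NE [P2→R gives 9>6; P3→X gives 9>4]
(C,Q,W): not NE [P3→X gives 9>8]
(C,R,X): not NE [P1→B gives 8>7; P2→S gives 5>1]
(C,R,Y): not NE [P1→A gives 7>2; P2→Q gives 8>5; P3→X gives 3>2]
(C,R,Z): not NE [P1→B gives 9>5; P3→X gives 3>2]
(C,R,W): not NE [P2→Q gives 7>5; P3→X gives 3>1]
(C,S,X): not NE [P1→A gives 6>5]
(C,S,Y): not NE [P1→B gives 9>8; P2→Q gives 8>0; P3→X gives 5>0]
(C,S,Z): not NE [P1→B gives 8>3; P2→R gives 9>7; P3→X gives 5>1]
(C,S,W): not NE [P2→Q gives 7>3; P3→X gives 5>4]

NE set: (A,R,W)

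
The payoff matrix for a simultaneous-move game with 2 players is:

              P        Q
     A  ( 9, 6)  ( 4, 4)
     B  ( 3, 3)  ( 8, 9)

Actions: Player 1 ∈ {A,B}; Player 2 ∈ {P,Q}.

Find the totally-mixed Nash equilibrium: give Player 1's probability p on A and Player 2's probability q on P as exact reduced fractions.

(p,q) = (3/4, 2/5)

P1 indiff ⇒ q·9+(1-q)·4 = q·3+(1-q)·8 ⇒ q(6) = (1-q)(4) ⇒ q = 2/5
P2 indiff ⇒ p·6+(1-p)·3 = p·4+(1-p)·9 ⇒ p(2) = (1-p)(6) ⇒ p = 3/4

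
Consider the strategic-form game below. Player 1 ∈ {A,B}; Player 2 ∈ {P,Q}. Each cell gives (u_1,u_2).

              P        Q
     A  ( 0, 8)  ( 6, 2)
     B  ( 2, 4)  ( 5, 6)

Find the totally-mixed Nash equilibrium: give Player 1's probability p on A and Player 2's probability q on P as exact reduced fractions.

(p,q) = (1/4, 1/3)

P1 indiff ⇒ q·0+(1-q)·6 = q·2+(1-q)·5 ⇒ q(-2) = (1-q)(-1) ⇒ q = 1/3
P2 indiff ⇒ p·8+(1-p)·4 = p·2+(1-p)·6 ⇒ p(6) = (1-p)(2) ⇒ p = 1/4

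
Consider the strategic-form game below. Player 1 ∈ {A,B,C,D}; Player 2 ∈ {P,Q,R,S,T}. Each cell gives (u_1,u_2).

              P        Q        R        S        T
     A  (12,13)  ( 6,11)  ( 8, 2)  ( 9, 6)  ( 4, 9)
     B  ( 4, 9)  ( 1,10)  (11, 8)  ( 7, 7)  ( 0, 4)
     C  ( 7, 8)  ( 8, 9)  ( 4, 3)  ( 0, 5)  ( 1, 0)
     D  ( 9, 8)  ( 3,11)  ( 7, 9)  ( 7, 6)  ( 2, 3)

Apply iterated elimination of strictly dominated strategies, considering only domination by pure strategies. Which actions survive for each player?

IESDS → P1:{A,C} P2:{P,Q}

P1 drop D (A beats it: P:12>9 Q:6>3 R:8>7 S:9>7 T:4>2)
P2 drop R (P beats it: A:13>2 B:9>8 C:8>3)
P1 drop B (A beats it: P:12>4 Q:6>1 S:9>7 T:4>0)
P2 drop S (P beats it: A:13>6 C:8>5)
P2 drop T (P beats it: A:13>9 C:8>0)
P1→{A,C} P2→{P,Q}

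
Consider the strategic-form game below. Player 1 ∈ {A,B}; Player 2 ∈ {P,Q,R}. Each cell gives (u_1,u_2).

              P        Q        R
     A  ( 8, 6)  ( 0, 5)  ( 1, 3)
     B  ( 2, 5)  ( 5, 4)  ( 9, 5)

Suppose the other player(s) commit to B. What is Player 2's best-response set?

BR_2 = {P,R}

u_2(P vs B) = 5
u_2(Q vs B) = 4
u_2(R vs B) = 5
max payoff 5 at {P,R}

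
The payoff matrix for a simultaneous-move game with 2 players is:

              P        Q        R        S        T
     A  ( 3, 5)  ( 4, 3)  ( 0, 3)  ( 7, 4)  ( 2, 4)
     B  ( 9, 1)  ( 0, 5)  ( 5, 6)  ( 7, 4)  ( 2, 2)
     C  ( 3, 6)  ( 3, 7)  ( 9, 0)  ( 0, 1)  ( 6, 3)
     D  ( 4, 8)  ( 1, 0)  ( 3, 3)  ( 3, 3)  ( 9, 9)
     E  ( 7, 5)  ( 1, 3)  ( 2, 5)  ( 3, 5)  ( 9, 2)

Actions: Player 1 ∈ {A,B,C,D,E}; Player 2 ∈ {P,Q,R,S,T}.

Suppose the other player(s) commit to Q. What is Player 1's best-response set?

P1 best: {A}

u_1(A vs Q) = 4
u_1(B vs Q) = 0
u_1(C vs Q) = 3
u_1(D vs Q) = 1
u_1(E vs Q) = 1
max payoff 4 at {A}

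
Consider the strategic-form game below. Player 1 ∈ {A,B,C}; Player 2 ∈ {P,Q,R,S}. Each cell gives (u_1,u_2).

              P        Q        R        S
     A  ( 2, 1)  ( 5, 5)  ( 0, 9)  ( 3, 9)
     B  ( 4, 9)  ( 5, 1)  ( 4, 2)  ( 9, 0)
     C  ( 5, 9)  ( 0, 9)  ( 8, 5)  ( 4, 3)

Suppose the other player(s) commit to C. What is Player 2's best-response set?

P2 best: {P,Q}

u_2(P vs C) = 9
u_2(Q vs C) = 9
u_2(R vs C) = 5
u_2(S vs C) = 3
max payoff 9 at {P,Q}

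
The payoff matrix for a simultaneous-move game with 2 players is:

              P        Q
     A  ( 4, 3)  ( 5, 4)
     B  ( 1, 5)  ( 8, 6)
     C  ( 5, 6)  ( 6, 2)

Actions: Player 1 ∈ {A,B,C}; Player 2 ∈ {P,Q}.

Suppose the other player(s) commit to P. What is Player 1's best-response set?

u_1(A vs P) = 4
u_1(B vs P) = 1
u_1(C vs P) = 5
max payoff 5 at {C}

argmax u_1 = {C}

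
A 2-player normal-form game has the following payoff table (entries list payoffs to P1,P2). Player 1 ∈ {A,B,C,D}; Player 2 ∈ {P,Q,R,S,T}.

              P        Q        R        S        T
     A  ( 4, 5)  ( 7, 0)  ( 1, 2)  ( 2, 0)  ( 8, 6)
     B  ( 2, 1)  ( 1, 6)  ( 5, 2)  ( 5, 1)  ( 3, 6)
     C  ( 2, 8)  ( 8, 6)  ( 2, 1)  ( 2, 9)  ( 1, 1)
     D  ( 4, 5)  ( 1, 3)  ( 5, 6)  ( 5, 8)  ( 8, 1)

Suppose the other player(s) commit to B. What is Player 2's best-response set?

u_2(P vs B) = 1
u_2(Q vs B) = 6
u_2(R vs B) = 2
u_2(S vs B) = 1
u_2(T vs B) = 6
max payoff 6 at {Q,T}

BR_2 = {Q,T}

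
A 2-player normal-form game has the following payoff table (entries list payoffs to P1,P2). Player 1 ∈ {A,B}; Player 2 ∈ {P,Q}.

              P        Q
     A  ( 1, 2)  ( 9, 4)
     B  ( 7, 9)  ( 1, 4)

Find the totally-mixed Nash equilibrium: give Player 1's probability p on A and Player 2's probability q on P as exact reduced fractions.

P1 indiff ⇒ q·1+(1-q)·9 = q·7+(1-q)·1 ⇒ q(-6) = (1-q)(-8) ⇒ q = 4/7
P2 indiff ⇒ p·2+(1-p)·9 = p·4+(1-p)·4 ⇒ p(-2) = (1-p)(-5) ⇒ p = 5/7

P1 mixes 5/7 on A; P2 mixes 4/7 on P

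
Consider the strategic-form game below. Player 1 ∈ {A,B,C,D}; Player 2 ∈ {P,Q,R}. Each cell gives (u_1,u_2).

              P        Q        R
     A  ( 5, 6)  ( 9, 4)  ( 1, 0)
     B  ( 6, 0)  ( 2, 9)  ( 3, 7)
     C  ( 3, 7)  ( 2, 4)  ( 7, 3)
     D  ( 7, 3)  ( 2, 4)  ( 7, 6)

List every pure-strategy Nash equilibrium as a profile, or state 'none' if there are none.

Nash profiles: (D,R)

(A,P): not NE [P1→D gives 7>5]
(A,Q): not NE [P2→P gives 6>4]
(A,R): not NE [P1→D gives 7>1; P2→P gives 6>0]
(B,P): not NE [P1→D gives 7>6; P2→Q gives 9>0]
(B,Q): not NE [P1→A gives 9>2]
(B,R): not NE [P1→D gives 7>3; P2→Q gives 9>7]
(C,P): not NE [P1→D gives 7>3]
(C,Q): not NE [P1→A gives 9>2; P2→P gives 7>4]
(C,R): not NE [P2→P gives 7>3]
(D,P): not NE [P2→R gives 6>3]
(D,Q): not NE [P1→A gives 9>2; P2→R gives 6>4]
(D,R): NE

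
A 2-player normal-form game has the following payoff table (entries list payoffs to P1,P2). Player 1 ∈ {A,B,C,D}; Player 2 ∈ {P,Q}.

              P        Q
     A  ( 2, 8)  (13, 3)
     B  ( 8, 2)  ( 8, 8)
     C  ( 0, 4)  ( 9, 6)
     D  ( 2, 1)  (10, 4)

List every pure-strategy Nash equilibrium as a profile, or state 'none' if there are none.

Equilibria: none

(A,P): not NE [P1→B gives 8>2]
(A,Q): not NE [P2→P gives 8>3]
(B,P): not NE [P2→Q gives 8>2]
(B,Q): not NE [P1→A gives 13>8]
(C,P): not NE [P1→B gives 8>0; P2→Q gives 6>4]
(C,Q): not NE [P1→A gives 13>9]
(D,P): not NE [P1→B gives 8>2; P2→Q gives 4>1]
(D,Q): not NE [P1→A gives 13>10]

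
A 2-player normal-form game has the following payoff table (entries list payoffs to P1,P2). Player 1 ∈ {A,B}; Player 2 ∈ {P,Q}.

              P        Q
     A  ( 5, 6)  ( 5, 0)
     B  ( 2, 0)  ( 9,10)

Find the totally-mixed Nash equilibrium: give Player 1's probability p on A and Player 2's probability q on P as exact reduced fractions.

(p,q) = (5/8, 4/7)

P1 indiff ⇒ q·5+(1-q)·5 = q·2+(1-q)·9 ⇒ q(3) = (1-q)(4) ⇒ q = 4/7
P2 indiff ⇒ p·6+(1-p)·0 = p·0+(1-p)·10 ⇒ p(6) = (1-p)(10) ⇒ p = 5/8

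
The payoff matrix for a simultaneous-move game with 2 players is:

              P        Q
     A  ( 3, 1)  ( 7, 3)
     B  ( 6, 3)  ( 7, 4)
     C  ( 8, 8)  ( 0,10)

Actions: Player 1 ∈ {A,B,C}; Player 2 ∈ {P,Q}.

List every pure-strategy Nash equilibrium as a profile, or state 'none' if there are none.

Nash profiles: (A,Q), (B,Q)

(A,P): not NE [P1→C gives 8>3; P2→Q gives 3>1]
(A,Q): NE
(B,P): not NE [P1→C gives 8>6; P2→Q gives 4>3]
(B,Q): NE
(C,P): not NE [P2→Q gives 10>8]
(C,Q): not NE [P1→B gives 7>0]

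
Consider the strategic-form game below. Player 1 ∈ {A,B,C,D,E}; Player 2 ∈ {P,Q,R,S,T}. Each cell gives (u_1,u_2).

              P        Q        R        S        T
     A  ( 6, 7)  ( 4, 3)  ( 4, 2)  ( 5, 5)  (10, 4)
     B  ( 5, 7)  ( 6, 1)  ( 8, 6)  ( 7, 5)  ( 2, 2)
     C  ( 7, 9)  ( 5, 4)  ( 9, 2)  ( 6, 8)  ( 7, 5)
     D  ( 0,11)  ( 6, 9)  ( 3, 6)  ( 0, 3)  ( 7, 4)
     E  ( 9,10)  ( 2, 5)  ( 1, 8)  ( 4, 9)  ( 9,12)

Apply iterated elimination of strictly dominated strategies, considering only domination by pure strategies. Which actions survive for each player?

P2 drop Q (P beats it: A:7>3 B:7>1 C:9>4 D:11>9 E:10>5)
P1 drop D (A beats it: P:6>0 R:4>3 S:5>0 T:10>7)
P2 drop R (P beats it: A:7>2 B:7>6 C:9>2 E:10>8)
P2 drop S (P beats it: A:7>5 B:7>5 C:9>8 E:10>9)
P1 drop B (A beats it: P:6>5 T:10>2)
P1 drop C (E beats it: P:9>7 T:9>7)
P1→{A,E} P2→{P,T}

Remaining: P1:{A,E} P2:{P,T}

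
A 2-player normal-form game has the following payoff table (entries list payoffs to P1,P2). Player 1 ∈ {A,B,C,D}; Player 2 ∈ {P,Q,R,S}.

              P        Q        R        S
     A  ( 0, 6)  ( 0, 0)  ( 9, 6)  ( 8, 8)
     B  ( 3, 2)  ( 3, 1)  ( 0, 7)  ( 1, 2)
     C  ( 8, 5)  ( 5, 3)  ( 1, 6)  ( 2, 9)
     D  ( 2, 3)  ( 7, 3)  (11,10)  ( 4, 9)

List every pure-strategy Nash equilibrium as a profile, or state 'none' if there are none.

(A,P): not NE [P1→C gives 8>0; P2→S gives 8>6]
(A,Q): not NE [P1→D gives 7>0; P2→S gives 8>0]
(A,R): not NE [P1→D gives 11>9; P2→S gives 8>6]
(A,S): NE
(B,P): not NE [P1→C gives 8>3; P2→R gives 7>2]
(B,Q): not NE [P1→D gives 7>3; P2→R gives 7>1]
(B,R): not NE [P1→D gives 11>0]
(B,S): not NE [P1→A gives 8>1; P2→R gives 7>2]
(C,P): not NE [P2→S gives 9>5]
(C,Q): not NE [P1→D gives 7>5; P2→S gives 9>3]
(C,R): not NE [P1→D gives 11>1; P2→S gives 9>6]
(C,S): not NE [P1→A gives 8>2]
(D,P): not NE [P1→C gives 8>2; P2→R gives 10>3]
(D,Q): not NE [P2→R gives 10>3]
(D,R): NE
(D,S): not NE [P1→A gives 8>4; P2→R gives 10>9]

Nash profiles: (A,S), (D,R)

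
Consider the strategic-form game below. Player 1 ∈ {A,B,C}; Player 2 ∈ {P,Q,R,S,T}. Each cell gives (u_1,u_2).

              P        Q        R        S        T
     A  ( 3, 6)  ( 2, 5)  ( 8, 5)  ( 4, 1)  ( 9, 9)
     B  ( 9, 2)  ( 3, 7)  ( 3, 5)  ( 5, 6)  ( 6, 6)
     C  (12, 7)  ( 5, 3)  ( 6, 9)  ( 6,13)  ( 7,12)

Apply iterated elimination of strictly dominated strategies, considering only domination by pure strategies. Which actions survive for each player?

IESDS → P1:{A,C} P2:{S,T}

P1 drop B (C beats it: P:12>9 Q:5>3 R:6>3 S:6>5 T:7>6)
P2 drop P (T beats it: A:9>6 C:12>7)
P2 drop Q (T beats it: A:9>5 C:12>3)
P2 drop R (T beats it: A:9>5 C:12>9)
P1→{A,C} P2→{S,T}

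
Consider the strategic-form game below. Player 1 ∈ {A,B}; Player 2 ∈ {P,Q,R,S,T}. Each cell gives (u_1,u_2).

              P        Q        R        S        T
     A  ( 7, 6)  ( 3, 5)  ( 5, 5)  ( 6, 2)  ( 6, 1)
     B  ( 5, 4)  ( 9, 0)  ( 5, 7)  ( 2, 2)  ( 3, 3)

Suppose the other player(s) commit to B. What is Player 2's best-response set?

u_2(P vs B) = 4
u_2(Q vs B) = 0
u_2(R vs B) = 7
u_2(S vs B) = 2
u_2(T vs B) = 3
max payoff 7 at {R}

argmax u_2 = {R}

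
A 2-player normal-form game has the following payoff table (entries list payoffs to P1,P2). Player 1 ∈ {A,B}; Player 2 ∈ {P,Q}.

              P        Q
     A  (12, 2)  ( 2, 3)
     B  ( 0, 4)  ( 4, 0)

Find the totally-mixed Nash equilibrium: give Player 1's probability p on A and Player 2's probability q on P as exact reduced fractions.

P1 indiff ⇒ q·12+(1-q)·2 = q·0+(1-q)·4 ⇒ q(12) = (1-q)(2) ⇒ q = 1/7
P2 indiff ⇒ p·2+(1-p)·4 = p·3+(1-p)·0 ⇒ p(-1) = (1-p)(-4) ⇒ p = 4/5

(p,q) = (4/5, 1/7)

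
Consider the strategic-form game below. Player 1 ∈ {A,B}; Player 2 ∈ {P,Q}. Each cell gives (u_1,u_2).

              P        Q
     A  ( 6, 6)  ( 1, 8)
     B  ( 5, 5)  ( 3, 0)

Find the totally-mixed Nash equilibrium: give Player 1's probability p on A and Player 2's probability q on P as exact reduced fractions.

P1 mixes 5/7 on A; P2 mixes 2/3 on P

P1 indiff ⇒ q·6+(1-q)·1 = q·5+(1-q)·3 ⇒ q(1) = (1-q)(2) ⇒ q = 2/3
P2 indiff ⇒ p·6+(1-p)·5 = p·8+(1-p)·0 ⇒ p(-2) = (1-p)(-5) ⇒ p = 5/7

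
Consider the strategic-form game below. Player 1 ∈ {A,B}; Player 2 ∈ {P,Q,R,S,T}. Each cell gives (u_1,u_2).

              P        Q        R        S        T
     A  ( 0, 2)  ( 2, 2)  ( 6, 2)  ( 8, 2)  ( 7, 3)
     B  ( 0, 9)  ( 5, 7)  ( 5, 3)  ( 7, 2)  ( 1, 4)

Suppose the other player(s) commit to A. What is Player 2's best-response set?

u_2(P vs A) = 2
u_2(Q vs A) = 2
u_2(R vs A) = 2
u_2(S vs A) = 2
u_2(T vs A) = 3
max payoff 3 at {T}

P2 best: {T}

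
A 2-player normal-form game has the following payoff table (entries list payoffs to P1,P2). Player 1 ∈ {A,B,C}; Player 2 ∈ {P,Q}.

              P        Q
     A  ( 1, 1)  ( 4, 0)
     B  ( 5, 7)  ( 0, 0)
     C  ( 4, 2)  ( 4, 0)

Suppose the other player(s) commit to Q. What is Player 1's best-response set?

P1 best: {A,C}

u_1(A vs Q) = 4
u_1(B vs Q) = 0
u_1(C vs Q) = 4
max payoff 4 at {A,C}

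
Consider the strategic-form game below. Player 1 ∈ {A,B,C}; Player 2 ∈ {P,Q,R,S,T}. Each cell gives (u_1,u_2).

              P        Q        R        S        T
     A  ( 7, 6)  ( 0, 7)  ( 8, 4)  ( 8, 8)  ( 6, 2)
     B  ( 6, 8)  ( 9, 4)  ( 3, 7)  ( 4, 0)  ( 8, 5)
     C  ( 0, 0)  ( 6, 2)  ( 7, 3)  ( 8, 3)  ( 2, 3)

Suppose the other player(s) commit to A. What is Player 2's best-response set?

argmax u_2 = {S}

u_2(P vs A) = 6
u_2(Q vs A) = 7
u_2(R vs A) = 4
u_2(S vs A) = 8
u_2(T vs A) = 2
max payoff 8 at {S}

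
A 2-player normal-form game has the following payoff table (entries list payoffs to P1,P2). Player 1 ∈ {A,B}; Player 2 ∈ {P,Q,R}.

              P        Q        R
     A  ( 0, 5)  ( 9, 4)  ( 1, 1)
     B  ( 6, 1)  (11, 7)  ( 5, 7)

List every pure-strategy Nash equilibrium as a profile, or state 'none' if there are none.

(A,P): not NE [P1→B gives 6>0]
(A,Q): not NE [P1→B gives 11>9; P2→P gives 5>4]
(A,R): not NE [P1→B gives 5>1; P2→P gives 5>1]
(B,P): not NE [P2→R gives 7>1]
(B,Q): NE
(B,R): NE

PSNE = {(B,Q), (B,R)}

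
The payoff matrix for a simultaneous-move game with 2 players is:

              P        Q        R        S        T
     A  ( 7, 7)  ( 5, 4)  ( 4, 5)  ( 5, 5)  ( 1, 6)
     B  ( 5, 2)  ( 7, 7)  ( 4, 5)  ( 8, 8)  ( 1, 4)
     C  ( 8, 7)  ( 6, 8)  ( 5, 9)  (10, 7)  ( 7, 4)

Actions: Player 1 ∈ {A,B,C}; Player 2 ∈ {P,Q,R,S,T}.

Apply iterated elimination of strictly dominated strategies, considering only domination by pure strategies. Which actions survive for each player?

P1 drop A (C beats it: P:8>7 Q:6>5 R:5>4 S:10>5 T:7>1)
P2 drop P (Q beats it: B:7>2 C:8>7)
P2 drop T (Q beats it: B:7>4 C:8>4)
P1→{B,C} P2→{Q,R,S}

Survivors P1:{B,C} P2:{Q,R,S}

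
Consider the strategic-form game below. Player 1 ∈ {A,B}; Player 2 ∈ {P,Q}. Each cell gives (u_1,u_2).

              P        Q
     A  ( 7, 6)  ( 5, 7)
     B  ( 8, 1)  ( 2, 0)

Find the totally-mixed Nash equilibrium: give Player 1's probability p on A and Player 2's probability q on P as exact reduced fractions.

P1 indiff ⇒ q·7+(1-q)·5 = q·8+(1-q)·2 ⇒ q(-1) = (1-q)(-3) ⇒ q = 3/4
P2 indiff ⇒ p·6+(1-p)·1 = p·7+(1-p)·0 ⇒ p(-1) = (1-p)(-1) ⇒ p = 1/2

P1 mixes 1/2 on A; P2 mixes 3/4 on P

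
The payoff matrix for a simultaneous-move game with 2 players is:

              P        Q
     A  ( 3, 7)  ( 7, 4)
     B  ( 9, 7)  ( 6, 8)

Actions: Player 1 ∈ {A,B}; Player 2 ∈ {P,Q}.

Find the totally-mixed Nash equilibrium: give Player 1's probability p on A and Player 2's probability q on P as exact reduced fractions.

P1 mixes 1/4 on A; P2 mixes 1/7 on P

P1 indiff ⇒ q·3+(1-q)·7 = q·9+(1-q)·6 ⇒ q(-6) = (1-q)(-1) ⇒ q = 1/7
P2 indiff ⇒ p·7+(1-p)·7 = p·4+(1-p)·8 ⇒ p(3) = (1-p)(1) ⇒ p = 1/4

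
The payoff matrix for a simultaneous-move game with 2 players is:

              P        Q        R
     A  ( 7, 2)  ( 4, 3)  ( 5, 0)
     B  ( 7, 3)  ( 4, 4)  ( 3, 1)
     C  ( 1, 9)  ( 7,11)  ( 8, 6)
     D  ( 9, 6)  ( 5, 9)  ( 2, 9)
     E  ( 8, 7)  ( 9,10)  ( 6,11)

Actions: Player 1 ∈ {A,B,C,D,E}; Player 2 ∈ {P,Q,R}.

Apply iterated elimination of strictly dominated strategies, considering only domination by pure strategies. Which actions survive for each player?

P1 drop A (E beats it: P:8>7 Q:9>4 R:6>5)
P1 drop B (E beats it: P:8>7 Q:9>4 R:6>3)
P2 drop P (Q beats it: C:11>9 D:9>6 E:10>7)
P1 drop D (C beats it: Q:7>5 R:8>2)
P1→{C,E} P2→{Q,R}

IESDS → P1:{C,E} P2:{Q,R}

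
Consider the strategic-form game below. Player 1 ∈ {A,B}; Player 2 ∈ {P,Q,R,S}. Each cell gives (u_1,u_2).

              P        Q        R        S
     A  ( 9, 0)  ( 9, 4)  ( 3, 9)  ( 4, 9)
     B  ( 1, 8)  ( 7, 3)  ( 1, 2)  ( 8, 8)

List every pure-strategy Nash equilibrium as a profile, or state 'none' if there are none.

Nash profiles: (A,R), (B,S)

(A,P): not NE [P2→S gives 9>0]
(A,Q): not NE [P2→S gives 9>4]
(A,R): NE
(A,S): not NE [P1→B gives 8>4]
(B,P): not NE [P1→A gives 9>1]
(B,Q): not NE [P1→A gives 9>7; P2→S gives 8>3]
(B,R): not NE [P1→A gives 3>1; P2→S gives 8>2]
(B,S): NE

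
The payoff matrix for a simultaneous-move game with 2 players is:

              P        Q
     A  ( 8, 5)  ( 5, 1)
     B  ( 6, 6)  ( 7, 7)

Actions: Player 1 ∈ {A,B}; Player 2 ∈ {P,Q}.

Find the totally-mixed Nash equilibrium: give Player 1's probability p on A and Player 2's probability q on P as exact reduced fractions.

P1 indiff ⇒ q·8+(1-q)·5 = q·6+(1-q)·7 ⇒ q(2) = (1-q)(2) ⇒ q = 1/2
P2 indiff ⇒ p·5+(1-p)·6 = p·1+(1-p)·7 ⇒ p(4) = (1-p)(1) ⇒ p = 1/5

P1 mixes 1/5 on A; P2 mixes 1/2 on P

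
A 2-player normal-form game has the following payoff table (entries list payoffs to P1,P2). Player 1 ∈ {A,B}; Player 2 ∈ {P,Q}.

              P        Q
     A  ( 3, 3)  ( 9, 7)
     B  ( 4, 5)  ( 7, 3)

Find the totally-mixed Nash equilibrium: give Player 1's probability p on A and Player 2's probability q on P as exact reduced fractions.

(p,q) = (1/3, 2/3)

P1 indiff ⇒ q·3+(1-q)·9 = q·4+(1-q)·7 ⇒ q(-1) = (1-q)(-2) ⇒ q = 2/3
P2 indiff ⇒ p·3+(1-p)·5 = p·7+(1-p)·3 ⇒ p(-4) = (1-p)(-2) ⇒ p = 1/3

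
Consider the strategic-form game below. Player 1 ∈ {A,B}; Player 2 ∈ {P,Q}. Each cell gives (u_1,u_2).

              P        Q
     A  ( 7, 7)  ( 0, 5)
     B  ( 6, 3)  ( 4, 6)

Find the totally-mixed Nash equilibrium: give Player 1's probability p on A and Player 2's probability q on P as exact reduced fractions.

(p,q) = (3/5, 4/5)

P1 indiff ⇒ q·7+(1-q)·0 = q·6+(1-q)·4 ⇒ q(1) = (1-q)(4) ⇒ q = 4/5
P2 indiff ⇒ p·7+(1-p)·3 = p·5+(1-p)·6 ⇒ p(2) = (1-p)(3) ⇒ p = 3/5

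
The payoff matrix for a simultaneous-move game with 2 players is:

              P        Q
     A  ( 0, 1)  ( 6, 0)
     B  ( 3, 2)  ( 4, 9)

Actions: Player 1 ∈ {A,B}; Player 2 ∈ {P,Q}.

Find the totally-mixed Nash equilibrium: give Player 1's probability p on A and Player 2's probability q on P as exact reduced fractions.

P1 indiff ⇒ q·0+(1-q)·6 = q·3+(1-q)·4 ⇒ q(-3) = (1-q)(-2) ⇒ q = 2/5
P2 indiff ⇒ p·1+(1-p)·2 = p·0+(1-p)·9 ⇒ p(1) = (1-p)(7) ⇒ p = 7/8

P1 mixes 7/8 on A; P2 mixes 2/5 on P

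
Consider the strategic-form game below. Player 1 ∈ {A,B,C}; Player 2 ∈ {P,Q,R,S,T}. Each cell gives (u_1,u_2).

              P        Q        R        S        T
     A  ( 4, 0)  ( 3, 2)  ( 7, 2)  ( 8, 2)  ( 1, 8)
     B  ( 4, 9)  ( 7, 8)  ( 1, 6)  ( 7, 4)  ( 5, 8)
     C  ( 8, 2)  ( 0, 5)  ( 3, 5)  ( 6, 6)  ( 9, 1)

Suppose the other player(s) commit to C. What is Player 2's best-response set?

P2 best: {S}

u_2(P vs C) = 2
u_2(Q vs C) = 5
u_2(R vs C) = 5
u_2(S vs C) = 6
u_2(T vs C) = 1
max payoff 6 at {S}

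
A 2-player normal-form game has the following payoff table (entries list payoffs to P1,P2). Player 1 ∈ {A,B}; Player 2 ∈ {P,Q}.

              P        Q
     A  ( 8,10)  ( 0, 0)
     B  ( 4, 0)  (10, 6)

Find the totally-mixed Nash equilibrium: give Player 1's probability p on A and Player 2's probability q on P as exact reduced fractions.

p=3/8, q=5/7

P1 indiff ⇒ q·8+(1-q)·0 = q·4+(1-q)·10 ⇒ q(4) = (1-q)(10) ⇒ q = 5/7
P2 indiff ⇒ p·10+(1-p)·0 = p·0+(1-p)·6 ⇒ p(10) = (1-p)(6) ⇒ p = 3/8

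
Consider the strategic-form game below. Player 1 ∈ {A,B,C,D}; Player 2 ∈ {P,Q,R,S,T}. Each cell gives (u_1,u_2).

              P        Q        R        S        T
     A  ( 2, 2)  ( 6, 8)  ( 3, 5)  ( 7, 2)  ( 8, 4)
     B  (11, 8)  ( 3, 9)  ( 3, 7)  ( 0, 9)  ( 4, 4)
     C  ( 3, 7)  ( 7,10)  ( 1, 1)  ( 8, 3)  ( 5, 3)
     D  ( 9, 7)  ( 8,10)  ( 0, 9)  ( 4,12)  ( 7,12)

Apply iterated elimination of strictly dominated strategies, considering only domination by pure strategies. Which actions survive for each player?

Survivors P1:{A,C,D} P2:{Q,S,T}

P2 drop P (Q beats it: A:8>2 B:9>8 C:10>7 D:10>7)
P2 drop R (Q beats it: A:8>5 B:9>7 C:10>1 D:10>9)
P1 drop B (A beats it: Q:6>3 S:7>0 T:8>4)
P1→{A,C,D} P2→{Q,S,T}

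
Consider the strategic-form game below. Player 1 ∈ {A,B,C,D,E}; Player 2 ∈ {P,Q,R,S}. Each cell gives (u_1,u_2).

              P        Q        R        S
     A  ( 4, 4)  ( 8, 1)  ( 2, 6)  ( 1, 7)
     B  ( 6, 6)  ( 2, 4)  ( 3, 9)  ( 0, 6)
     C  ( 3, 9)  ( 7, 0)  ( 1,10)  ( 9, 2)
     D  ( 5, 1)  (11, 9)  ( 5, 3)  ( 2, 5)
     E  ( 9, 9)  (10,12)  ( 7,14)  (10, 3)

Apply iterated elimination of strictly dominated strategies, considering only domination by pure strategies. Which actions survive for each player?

Survivors P1:{D,E} P2:{Q,R}

P1 drop A (D beats it: P:5>4 Q:11>8 R:5>2 S:2>1)
P1 drop B (E beats it: P:9>6 Q:10>2 R:7>3 S:10>0)
P1 drop C (E beats it: P:9>3 Q:10>7 R:7>1 S:10>9)
P2 drop P (Q beats it: D:9>1 E:12>9)
P2 drop S (Q beats it: D:9>5 E:12>3)
P1→{D,E} P2→{Q,R}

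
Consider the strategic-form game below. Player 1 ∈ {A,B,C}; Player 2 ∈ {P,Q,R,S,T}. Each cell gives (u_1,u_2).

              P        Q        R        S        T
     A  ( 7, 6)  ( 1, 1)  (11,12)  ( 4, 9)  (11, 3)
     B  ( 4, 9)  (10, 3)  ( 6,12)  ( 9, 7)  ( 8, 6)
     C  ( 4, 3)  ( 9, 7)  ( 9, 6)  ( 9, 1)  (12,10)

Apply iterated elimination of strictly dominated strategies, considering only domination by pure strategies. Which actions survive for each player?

IESDS → P1:{A,C} P2:{R,T}

P2 drop P (R beats it: A:12>6 B:12>9 C:6>3)
P2 drop Q (T beats it: A:3>1 B:6>3 C:10>7)
P2 drop S (R beats it: A:12>9 B:12>7 C:6>1)
P1 drop B (A beats it: R:11>6 T:11>8)
P1→{A,C} P2→{R,T}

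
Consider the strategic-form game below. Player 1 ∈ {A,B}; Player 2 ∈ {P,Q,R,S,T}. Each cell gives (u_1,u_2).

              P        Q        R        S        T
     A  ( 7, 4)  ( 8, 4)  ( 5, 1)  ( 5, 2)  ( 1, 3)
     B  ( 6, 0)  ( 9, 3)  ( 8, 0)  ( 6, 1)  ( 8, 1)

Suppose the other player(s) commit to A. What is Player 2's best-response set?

u_2(P vs A) = 4
u_2(Q vs A) = 4
u_2(R vs A) = 1
u_2(S vs A) = 2
u_2(T vs A) = 3
max payoff 4 at {P,Q}

P2 best: {P,Q}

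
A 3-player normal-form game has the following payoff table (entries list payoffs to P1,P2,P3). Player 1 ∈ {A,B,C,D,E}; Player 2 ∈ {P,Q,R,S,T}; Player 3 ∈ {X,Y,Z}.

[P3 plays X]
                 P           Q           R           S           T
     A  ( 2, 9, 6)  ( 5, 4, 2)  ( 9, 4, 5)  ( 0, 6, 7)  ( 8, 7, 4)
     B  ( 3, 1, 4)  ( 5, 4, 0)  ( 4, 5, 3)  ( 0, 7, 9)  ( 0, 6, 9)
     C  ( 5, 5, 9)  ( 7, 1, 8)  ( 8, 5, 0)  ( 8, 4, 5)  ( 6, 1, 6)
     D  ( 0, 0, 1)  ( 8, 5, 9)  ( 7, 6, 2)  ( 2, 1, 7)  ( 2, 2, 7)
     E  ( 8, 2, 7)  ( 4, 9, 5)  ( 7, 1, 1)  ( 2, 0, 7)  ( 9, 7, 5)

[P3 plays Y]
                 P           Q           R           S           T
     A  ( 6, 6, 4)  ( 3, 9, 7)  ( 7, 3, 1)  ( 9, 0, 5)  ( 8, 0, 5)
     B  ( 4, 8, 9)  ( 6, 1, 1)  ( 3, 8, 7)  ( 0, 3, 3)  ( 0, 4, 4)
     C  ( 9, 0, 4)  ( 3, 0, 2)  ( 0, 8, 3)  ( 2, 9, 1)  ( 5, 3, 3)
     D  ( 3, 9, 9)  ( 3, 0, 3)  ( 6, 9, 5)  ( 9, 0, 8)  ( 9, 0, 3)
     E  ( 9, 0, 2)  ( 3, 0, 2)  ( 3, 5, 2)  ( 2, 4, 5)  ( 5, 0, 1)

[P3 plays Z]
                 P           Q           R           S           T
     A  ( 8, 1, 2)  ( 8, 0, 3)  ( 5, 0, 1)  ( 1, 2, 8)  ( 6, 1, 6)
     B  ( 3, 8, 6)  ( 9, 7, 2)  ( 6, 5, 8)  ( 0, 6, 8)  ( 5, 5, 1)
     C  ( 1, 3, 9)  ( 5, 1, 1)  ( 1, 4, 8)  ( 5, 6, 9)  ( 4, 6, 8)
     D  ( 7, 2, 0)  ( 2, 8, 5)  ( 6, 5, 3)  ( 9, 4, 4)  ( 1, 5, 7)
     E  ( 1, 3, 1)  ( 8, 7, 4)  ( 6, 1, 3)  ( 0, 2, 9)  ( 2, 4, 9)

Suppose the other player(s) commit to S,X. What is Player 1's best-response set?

BR_1 = {C}

u_1(A vs S,X) = 0
u_1(B vs S,X) = 0
u_1(C vs S,X) = 8
u_1(D vs S,X) = 2
u_1(E vs S,X) = 2
max payoff 8 at {C}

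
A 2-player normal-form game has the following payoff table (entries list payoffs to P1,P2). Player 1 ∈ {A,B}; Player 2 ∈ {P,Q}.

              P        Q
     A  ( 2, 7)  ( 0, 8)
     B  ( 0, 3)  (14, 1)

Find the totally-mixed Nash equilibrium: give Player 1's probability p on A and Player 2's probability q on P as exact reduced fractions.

(p,q) = (2/3, 7/8)

P1 indiff ⇒ q·2+(1-q)·0 = q·0+(1-q)·14 ⇒ q(2) = (1-q)(14) ⇒ q = 7/8
P2 indiff ⇒ p·7+(1-p)·3 = p·8+(1-p)·1 ⇒ p(-1) = (1-p)(-2) ⇒ p = 2/3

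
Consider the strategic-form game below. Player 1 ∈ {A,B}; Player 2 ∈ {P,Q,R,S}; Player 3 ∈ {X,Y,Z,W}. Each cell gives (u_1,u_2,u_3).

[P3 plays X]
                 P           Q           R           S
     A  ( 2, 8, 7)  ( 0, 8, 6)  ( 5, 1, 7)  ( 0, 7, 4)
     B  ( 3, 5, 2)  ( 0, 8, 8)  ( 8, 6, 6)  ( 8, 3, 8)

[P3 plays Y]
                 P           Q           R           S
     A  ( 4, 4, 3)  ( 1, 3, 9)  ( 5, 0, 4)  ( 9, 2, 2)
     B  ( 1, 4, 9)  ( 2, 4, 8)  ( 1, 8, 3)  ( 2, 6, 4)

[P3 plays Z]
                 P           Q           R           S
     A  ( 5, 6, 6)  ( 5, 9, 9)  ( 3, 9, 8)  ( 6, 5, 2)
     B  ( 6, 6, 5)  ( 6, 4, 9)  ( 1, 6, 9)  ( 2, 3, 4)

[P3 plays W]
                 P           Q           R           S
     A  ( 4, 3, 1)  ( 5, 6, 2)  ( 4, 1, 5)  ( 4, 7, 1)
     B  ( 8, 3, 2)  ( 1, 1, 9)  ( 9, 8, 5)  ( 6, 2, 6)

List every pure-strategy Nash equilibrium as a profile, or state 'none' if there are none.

Nash profiles: (A,R,Z)

(A,P,X): not NE [P1→B gives 3>2]
(A,P,Y): not NE [P3→X gives 7>3]
(A,P,Z): not NE [P1→B gives 6>5; P2→R gives 9>6; P3→X gives 7>6]
(A,P,W): not NE [P1→B gives 8>4; P2→S gives 7>3; P3→X gives 7>1]
(A,Q,X): not NE [P3→Z gives 9>6]
(A,Q,Y): not NE [P1→B gives 2>1; P2→P gives 4>3]
(A,Q,Z): not NE [P1→B gives 6>5]
(A,Q,W): not NE [P2→S gives 7>6; P3→Z gives 9>2]
(A,R,X): not NE [P1→B gives 8>5; P2→Q gives 8>1; P3→Z gives 8>7]
(A,R,Y): not NE [P2→P gives 4>0; P3→Z gives 8>4]
(A,R,Z): NE
(A,R,W): not NE [P1→B gives 9>4; P2→S gives 7>1; P3→Z gives 8>5]
(A,S,X): not NE [P1→B gives 8>0; P2→Q gives 8>7]
(A,S,Y): not NE [P2→P gives 4>2; P3→X gives 4>2]
(A,S,Z): not NE [P2→R gives 9>5; P3→X gives 4>2]
(A,S,W): not NE [P1→B gives 6>4; P3→X gives 4>1]
(B,P,X): not NE [P2→Q gives 8>5; P3→Y gives 9>2]
(B,P,Y): not NE [P1→A gives 4>1; P2→R gives 8>4]
(B,P,Z): not NE [P3→Y gives 9>5]
(B,P,W): not NE [P2→R gives 8>3; P3→Y gives 9>2]
(B,Q,X): not NE [P3→W gives 9>8]
(B,Q,Y): not NE [P2→R gives 8>4; P3→W gives 9>8]
(B,Q,Z): not NE [P2→R gives 6>4]
(B,Q,W): not NE [P1→A gives 5>1; P2→R gives 8>1]
(B,R,X): not NE [P2→Q gives 8>6; P3→Z gives 9>6]
(B,R,Y): not NE [P1→A gives 5>1; P3→Z gives 9>3]
(B,R,Z): not NE [P1→A gives 3>1]
(B,R,W): not NE [P3→Z gives 9>5]
(B,S,X): not NE [P2→Q gives 8>3]
(B,S,Y): not NE [P1→A gives 9>2; P2→R gives 8>6; P3→X gives 8>4]
(B,S,Z): not NE [P1→A gives 6>2; P2→R gives 6>3; P3→X gives 8>4]
(B,S,W): not NE [P2→R gives 8>2; P3→X gives 8>6]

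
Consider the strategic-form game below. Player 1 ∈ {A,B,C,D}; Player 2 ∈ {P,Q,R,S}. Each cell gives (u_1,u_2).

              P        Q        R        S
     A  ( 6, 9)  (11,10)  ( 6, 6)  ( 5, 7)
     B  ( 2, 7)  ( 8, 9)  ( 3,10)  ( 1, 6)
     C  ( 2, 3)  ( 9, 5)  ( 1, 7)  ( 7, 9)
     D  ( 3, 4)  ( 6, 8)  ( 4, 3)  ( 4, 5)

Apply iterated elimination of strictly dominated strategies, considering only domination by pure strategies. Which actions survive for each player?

Remaining: P1:{A,C} P2:{Q,S}

P1 drop B (A beats it: P:6>2 Q:11>8 R:6>3 S:5>1)
P1 drop D (A beats it: P:6>3 Q:11>6 R:6>4 S:5>4)
P2 drop P (Q beats it: A:10>9 C:5>3)
P2 drop R (S beats it: A:7>6 C:9>7)
P1→{A,C} P2→{Q,S}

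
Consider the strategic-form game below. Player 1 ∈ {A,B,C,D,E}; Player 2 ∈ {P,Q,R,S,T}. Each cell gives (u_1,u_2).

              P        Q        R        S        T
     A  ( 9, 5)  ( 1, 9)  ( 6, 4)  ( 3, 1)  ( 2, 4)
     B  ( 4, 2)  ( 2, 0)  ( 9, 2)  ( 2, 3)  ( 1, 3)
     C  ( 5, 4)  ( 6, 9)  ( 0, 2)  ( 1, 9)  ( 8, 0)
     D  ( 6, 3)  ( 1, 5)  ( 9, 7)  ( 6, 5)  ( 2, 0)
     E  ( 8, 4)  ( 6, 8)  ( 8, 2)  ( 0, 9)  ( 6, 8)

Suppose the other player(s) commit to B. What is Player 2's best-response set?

argmax u_2 = {S,T}

u_2(P vs B) = 2
u_2(Q vs B) = 0
u_2(R vs B) = 2
u_2(S vs B) = 3
u_2(T vs B) = 3
max payoff 3 at {S,T}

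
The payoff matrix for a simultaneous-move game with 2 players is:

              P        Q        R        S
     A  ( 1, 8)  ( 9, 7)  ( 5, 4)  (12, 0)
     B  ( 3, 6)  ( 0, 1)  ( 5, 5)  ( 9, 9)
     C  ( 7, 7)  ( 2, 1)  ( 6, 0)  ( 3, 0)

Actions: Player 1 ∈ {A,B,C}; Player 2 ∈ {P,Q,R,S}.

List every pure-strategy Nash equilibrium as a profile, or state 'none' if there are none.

(A,P): not NE [P1→C gives 7>1]
(A,Q): not NE [P2→P gives 8>7]
(A,R): not NE [P1→C gives 6>5; P2→P gives 8>4]
(A,S): not NE [P2→P gives 8>0]
(B,P): not NE [P1→C gives 7>3; P2→S gives 9>6]
(B,Q): not NE [P1→A gives 9>0; P2→S gives 9>1]
(B,R): not NE [P1→C gives 6>5; P2→S gives 9>5]
(B,S): not NE [P1→A gives 12>9]
(C,P): NE
(C,Q): not NE [P1→A gives 9>2; P2→P gives 7>1]
(C,R): not NE [P2→P gives 7>0]
(C,S): not NE [P1→A gives 12>3; P2→P gives 7>0]

NE set: (C,P)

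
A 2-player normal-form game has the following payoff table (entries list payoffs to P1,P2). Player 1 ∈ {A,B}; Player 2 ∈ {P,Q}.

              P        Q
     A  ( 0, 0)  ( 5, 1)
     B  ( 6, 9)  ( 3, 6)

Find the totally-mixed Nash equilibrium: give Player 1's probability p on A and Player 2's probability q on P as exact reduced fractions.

P1 indiff ⇒ q·0+(1-q)·5 = q·6+(1-q)·3 ⇒ q(-6) = (1-q)(-2) ⇒ q = 1/4
P2 indiff ⇒ p·0+(1-p)·9 = p·1+(1-p)·6 ⇒ p(-1) = (1-p)(-3) ⇒ p = 3/4

P1 mixes 3/4 on A; P2 mixes 1/4 on P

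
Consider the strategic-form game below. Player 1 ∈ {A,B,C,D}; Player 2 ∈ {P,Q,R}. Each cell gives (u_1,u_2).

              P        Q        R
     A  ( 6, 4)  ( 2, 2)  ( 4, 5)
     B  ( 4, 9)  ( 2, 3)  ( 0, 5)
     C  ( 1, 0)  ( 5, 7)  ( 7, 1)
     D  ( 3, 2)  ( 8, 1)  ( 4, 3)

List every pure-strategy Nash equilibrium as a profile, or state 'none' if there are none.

Equilibria: none

(A,P): not NE [P2→R gives 5>4]
(A,Q): not NE [P1→D gives 8>2; P2→R gives 5>2]
(A,R): not NE [P1→C gives 7>4]
(B,P): not NE [P1→A gives 6>4]
(B,Q): not NE [P1→D gives 8>2; P2→P gives 9>3]
(B,R): not NE [P1→C gives 7>0; P2→P gives 9>5]
(C,P): not NE [P1→A gives 6>1; P2→Q gives 7>0]
(C,Q): not NE [P1→D gives 8>5]
(C,R): not NE [P2→Q gives 7>1]
(D,P): not NE [P1→A gives 6>3; P2→R gives 3>2]
(D,Q): not NE [P2→R gives 3>1]
(D,R): not NE [P1→C gives 7>4]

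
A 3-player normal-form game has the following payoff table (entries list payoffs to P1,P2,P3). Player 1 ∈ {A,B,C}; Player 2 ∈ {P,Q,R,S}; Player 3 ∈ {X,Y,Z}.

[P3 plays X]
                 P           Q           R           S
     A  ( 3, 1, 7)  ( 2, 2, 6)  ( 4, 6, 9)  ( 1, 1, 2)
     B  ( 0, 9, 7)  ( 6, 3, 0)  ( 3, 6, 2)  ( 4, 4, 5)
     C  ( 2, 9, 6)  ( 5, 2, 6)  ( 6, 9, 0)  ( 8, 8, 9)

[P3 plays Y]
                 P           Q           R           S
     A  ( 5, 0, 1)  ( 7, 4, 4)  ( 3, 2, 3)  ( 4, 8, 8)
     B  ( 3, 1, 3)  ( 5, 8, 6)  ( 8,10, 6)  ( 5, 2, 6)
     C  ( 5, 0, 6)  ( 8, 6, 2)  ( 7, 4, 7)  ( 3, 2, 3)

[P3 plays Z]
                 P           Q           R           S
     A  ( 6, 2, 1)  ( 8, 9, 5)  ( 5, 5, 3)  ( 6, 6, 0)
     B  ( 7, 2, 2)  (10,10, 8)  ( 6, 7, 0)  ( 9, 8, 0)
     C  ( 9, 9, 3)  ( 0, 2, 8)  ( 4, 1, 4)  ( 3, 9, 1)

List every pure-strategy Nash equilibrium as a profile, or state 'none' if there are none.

(A,P,X): not NE [P2→R gives 6>1]
(A,P,Y): not NE [P2→S gives 8>0; P3→X gives 7>1]
(A,P,Z): not NE [P1→C gives 9>6; P2→Q gives 9>2; P3→X gives 7>1]
(A,Q,X): not NE [P1→B gives 6>2; P2→R gives 6>2]
(A,Q,Y): not NE [P1→C gives 8>7; P2→S gives 8>4; P3→X gives 6>4]
(A,Q,Z): not NE [P1→B gives 10>8; P3→X gives 6>5]
(A,R,X): not NE [P1→C gives 6>4]
(A,R,Y): not NE [P1→B gives 8>3; P2→S gives 8>2; P3→X gives 9>3]
(A,R,Z): not NE [P1→B gives 6>5; P2→Q gives 9>5; P3→X gives 9>3]
(A,S,X): not NE [P1→C gives 8>1; P2→R gives 6>1; P3→Y gives 8>2]
(A,S,Y): not NE [P1→B gives 5>4]
(A,S,Z): not NE [P1→B gives 9>6; P2→Q gives 9>6; P3→Y gives 8>0]
(B,P,X): not NE [P1→A gives 3>0]
(B,P,Y): not NE [P1→C gives 5>3; P2→R gives 10>1; P3→X gives 7>3]
(B,P,Z): not NE [P1→C gives 9>7; P2→Q gives 10>2; P3→X gives 7>2]
(B,Q,X): not NE [P2→P gives 9>3; P3→Z gives 8>0]
(B,Q,Y): not NE [P1→C gives 8>5; P2→R gives 10>8; P3→Z gives 8>6]
(B,Q,Z): NE
(B,R,X): not NE [P1→C gives 6>3; P2→P gives 9>6; P3→Y gives 6>2]
(B,R,Y): NE
(B,R,Z): not NE [P2→Q gives 10>7; P3→Y gives 6>0]
(B,S,X): not NE [P1→C gives 8>4; P2→P gives 9>4; P3→Y gives 6>5]
(B,S,Y): not NE [P2→R gives 10>2]
(B,S,Z): not NE [P2→Q gives 10>8; P3→Y gives 6>0]
(C,P,X): not NE [P1→A gives 3>2]
(C,P,Y): not NE [P2→Q gives 6>0]
(C,P,Z): not NE [P3→Y gives 6>3]
(C,Q,X): not NE [P1→B gives 6>5; P2→R gives 9>2; P3→Z gives 8>6]
(C,Q,Y): not NE [P3→Z gives 8>2]
(C,Q,Z): not NE [P1→B gives 10>0; P2→S gives 9>2]
(C,R,X): not NE [P3→Y gives 7>0]
(C,R,Y): not NE [P1→B gives 8>7; P2→Q gives 6>4]
(C,R,Z): not NE [P1→B gives 6>4; P2→S gives 9>1; P3→Y gives 7>4]
(C,S,X): not NE [P2→R gives 9>8]
(C,S,Y): not NE [P1→B gives 5>3; P2→Q gives 6>2; P3→X gives 9>3]
(C,S,Z): not NE [P1→B gives 9>3; P3→X gives 9>1]

Nash profiles: (B,Q,Z), (B,R,Y)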